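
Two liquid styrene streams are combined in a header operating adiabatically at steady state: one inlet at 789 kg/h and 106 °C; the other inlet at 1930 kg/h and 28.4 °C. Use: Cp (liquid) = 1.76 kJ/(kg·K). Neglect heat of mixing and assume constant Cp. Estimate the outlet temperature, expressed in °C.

Adiabatic, steady state ⇒ Σ ṁᵢCp,ᵢ(T_out − Tᵢ) = 0
Σ ṁᵢCp,ᵢTᵢ = 789×1.76×106 + 1930×1.76×28.4 = 243660
Σ ṁᵢCp,ᵢ = 789×1.76 + 1930×1.76 = 4785.4
T_out = 243660 / 4785.4 = 50.918 °C

T_out = 50.9 °C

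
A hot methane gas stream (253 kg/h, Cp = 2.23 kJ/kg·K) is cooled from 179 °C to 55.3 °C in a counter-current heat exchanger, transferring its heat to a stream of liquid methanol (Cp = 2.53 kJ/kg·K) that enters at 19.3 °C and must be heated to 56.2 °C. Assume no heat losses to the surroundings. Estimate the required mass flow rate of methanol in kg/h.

Heat released by hot stream: Q = 253 × 2.23 × (179 − 55.3) = 69790 kJ/h
Energy balance on cold side (adiabatic exchanger): Q = ṁ_c·Cp_c·(T_c,out − T_c,in)
ṁ_c = 69790 / [2.53 × (56.2 − 19.3)] = 747.56 kg/h

ṁ_c = 748 kg/h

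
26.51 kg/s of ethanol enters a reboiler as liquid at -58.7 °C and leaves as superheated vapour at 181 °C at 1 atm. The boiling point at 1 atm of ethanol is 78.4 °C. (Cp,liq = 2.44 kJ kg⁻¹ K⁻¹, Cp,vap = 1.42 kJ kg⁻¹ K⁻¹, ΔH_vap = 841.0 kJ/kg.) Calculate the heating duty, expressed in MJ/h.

Q = 126000 MJ/h

liquid -58.7→78.4 °C: 334.52 kJ/kg
vaporisation at 78.4 °C: 841 kJ/kg
vapour 78.4→181 °C: 145.69 kJ/kg
Δh = 334.52 + 841 + 145.69 = 1321.2 kJ/kg
Q = ṁ·Δh = 26.51 kg/s × 1321.2 kJ/kg = 35025 kJ/s
|Q| = 35025 kW = 126090 MJ/h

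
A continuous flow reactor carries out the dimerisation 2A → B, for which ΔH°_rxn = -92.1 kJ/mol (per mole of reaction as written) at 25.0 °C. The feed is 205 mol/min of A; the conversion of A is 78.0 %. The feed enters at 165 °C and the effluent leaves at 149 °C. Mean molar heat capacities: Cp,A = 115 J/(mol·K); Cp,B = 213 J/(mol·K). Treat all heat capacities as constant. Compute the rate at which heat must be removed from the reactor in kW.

Q_out = 132 kW

Extent of reaction ξ = 0.780 × 205 / 2 = 79.95 mol/min
Reaction term: ξ·ΔH°_rxn = 79.95 × -92.1 = -7363.4 kJ/min
Sensible, feed 165→25 °C: -3300.5 kJ/min
Outlet flows (mol/min): A 45.1, B 79.95
Sensible, products 25→149 °C: 2754.8 kJ/min
Q = ΔH = -7909.1 kJ/min = -131.82 kW
Heat removed = 131.82 kW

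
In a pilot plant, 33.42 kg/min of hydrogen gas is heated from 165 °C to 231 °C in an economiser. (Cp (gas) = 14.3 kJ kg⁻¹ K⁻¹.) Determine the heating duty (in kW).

Q = 526 kW

Q = ṁ·Cp·ΔT = 33.42 × 14.3 × (231 − 165) = 31542 kJ/min
Converting: 31542 / 60 s = 525.7 kW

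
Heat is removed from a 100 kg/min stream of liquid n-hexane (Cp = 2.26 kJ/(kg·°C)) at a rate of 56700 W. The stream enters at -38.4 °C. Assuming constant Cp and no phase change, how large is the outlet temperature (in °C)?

T_out = -53.5 °C

Q = 56700 W = 3402 kJ/min
ΔT = Q/(ṁ·Cp) = 3402/(100×2.26) = 15.053 K
T_out = -38.4 − 15.053 = -53.453 °C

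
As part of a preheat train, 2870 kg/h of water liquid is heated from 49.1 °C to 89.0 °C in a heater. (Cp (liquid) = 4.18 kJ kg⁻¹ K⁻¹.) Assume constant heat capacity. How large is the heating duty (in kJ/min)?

Q = ṁ·Cp·ΔT = 2870 × 4.18 × (89.0 − 49.1) = 478660 kJ/h
Converting: 478660 / 3600 s = 132.96 kW
Heating duty = 7977.7 kJ/min

Q = 7980 kJ/min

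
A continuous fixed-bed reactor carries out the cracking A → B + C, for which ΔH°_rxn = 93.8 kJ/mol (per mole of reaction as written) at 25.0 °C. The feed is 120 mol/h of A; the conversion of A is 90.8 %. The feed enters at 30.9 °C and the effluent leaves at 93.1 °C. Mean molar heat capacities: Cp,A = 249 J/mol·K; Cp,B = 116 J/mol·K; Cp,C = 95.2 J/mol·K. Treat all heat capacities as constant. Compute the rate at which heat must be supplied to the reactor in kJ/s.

Extent of reaction ξ = 0.908 × 120 = 108.96 mol/h
Reaction term: ξ·ΔH°_rxn = 108.96 × 93.8 = 10220 kJ/h
Sensible, feed 30.9→25 °C: -176.29 kJ/h
Outlet flows (mol/h): A 11.04, B 108.96, C 108.96
Sensible, products 25→93.1 °C: 1754.3 kJ/h
Q = ΔH = 11799 kJ/h = 3.2774 kW
Heat supplied = 3.2774 kJ/s

Q_in = 3.28 kJ/s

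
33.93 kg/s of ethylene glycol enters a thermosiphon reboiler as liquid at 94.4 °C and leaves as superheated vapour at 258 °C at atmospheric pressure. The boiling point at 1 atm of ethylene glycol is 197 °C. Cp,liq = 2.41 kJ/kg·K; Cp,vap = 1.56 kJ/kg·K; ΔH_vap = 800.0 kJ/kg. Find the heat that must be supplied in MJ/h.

liquid 94.4→197 °C: 247.27 kJ/kg
vaporisation at 197 °C: 800 kJ/kg
vapour 197→258 °C: 95.16 kJ/kg
Δh = 247.27 + 800 + 95.16 = 1142.4 kJ/kg
Q = ṁ·Δh = 33.93 kg/s × 1142.4 kJ/kg = 38763 kJ/s
|Q| = 38763 kW = 139550 MJ/h

Q = 140000 MJ/h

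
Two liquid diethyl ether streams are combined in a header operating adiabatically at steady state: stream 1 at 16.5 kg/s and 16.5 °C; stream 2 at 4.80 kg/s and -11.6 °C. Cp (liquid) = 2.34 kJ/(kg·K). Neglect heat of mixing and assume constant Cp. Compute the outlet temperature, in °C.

Energy balance with Q = 0: Σ ṁᵢCp,ᵢ(T_out − Tᵢ) = 0
Σ ṁᵢCp,ᵢTᵢ = 16.5×2.34×16.5 + 4.80×2.34×-11.6 = 506.77
Σ ṁᵢCp,ᵢ = 16.5×2.34 + 4.80×2.34 = 49.842
T_out = 506.77 / 49.842 = 10.168 °C

T_out = 10.2 °C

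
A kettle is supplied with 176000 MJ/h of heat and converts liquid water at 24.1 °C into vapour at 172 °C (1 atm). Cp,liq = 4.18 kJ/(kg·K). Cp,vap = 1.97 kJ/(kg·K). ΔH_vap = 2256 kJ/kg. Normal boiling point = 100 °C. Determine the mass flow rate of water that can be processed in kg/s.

Δh = 4.18×(100−24.1) + 2256 + 1.97×(172−100) = 2715.1 kJ/kg
Q = 176000 MJ/h = 48889 kJ/s = 48889 kJ/s
ṁ = Q/Δh = 48889 / 2715.1 = 18.006 kg/s

ṁ = 18.0 kg/s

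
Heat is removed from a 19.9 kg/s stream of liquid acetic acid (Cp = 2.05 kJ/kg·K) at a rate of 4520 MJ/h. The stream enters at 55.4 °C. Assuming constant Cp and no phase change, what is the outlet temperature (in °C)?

T_out = 24.6 °C

Q = 4520 MJ/h = 1255.6 kJ/s
ΔT = Q/(ṁ·Cp) = 1255.6/(19.9×2.05) = 30.777 K
T_out = 55.4 − 30.777 = 24.623 °C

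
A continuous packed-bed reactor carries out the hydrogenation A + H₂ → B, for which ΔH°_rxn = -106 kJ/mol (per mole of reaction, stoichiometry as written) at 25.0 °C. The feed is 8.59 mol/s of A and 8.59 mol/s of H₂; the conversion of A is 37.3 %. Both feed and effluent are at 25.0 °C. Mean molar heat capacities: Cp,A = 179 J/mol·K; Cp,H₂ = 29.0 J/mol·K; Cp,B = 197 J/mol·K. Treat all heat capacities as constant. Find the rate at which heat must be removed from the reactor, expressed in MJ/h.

Q_out = 1220 MJ/h

Extent of reaction ξ = 0.373 × 8.59 = 3.2041 mol/s
Reaction term: ξ·ΔH°_rxn = 3.2041 × -106 = -339.63 kJ/s
Q = ΔH = -339.63 kJ/s = -339.63 kW
Heat removed = 1222.7 MJ/h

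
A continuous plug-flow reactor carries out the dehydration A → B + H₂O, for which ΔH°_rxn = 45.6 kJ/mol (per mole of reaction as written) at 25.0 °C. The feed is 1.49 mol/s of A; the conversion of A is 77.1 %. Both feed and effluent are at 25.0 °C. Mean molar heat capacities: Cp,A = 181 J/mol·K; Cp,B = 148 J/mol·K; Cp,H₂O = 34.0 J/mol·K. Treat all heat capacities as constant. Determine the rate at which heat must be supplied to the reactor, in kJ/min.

Extent of reaction ξ = 0.771 × 1.49 = 1.1488 mol/s
Reaction term: ξ·ΔH°_rxn = 1.1488 × 45.6 = 52.385 kJ/s
Q = ΔH = 52.385 kJ/s = 52.385 kW
Heat supplied = 3143.1 kJ/min

Q_in = 3140 kJ/min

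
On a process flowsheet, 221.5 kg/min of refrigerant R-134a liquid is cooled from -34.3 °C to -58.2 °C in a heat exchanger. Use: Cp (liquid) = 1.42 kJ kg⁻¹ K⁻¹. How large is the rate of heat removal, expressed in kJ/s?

Q = ṁ·Cp·ΔT = 221.5 × 1.42 × (-58.2 − -34.3) = -7517.3 kJ/min
Converting: 7517.3 / 60 s = 125.29 kW

Q_c = 125 kJ/s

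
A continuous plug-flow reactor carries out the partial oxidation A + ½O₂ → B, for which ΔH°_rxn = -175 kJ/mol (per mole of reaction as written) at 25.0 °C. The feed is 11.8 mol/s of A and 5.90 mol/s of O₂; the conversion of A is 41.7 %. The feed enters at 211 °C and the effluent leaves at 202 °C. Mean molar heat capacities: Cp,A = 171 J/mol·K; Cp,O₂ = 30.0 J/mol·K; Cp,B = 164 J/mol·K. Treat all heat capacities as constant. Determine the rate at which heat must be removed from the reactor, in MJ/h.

Q_out = 3240 MJ/h

Extent of reaction ξ = 0.417 × 11.8 = 4.9206 mol/s
Reaction term: ξ·ΔH°_rxn = 4.9206 × -175 = -861.11 kJ/s
Sensible, feed 211→25 °C: -408.23 kJ/s
Outlet flows (mol/s): A 6.8794, O₂ 3.4397, B 4.9206
Sensible, products 25→202 °C: 369.32 kJ/s
Q = ΔH = -900.02 kJ/s = -900.02 kW
Heat removed = 3240.1 MJ/h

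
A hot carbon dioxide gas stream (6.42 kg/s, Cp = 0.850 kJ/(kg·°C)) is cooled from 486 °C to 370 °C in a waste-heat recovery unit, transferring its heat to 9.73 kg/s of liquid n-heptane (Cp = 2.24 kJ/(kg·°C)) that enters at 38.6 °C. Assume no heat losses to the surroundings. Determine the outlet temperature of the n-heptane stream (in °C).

T_c,out = 67.6 °C

Heat released by hot stream: Q = 6.42 × 0.850 × (486 − 370) = 633.01 kJ/s
Energy balance on cold side (adiabatic exchanger): Q = ṁ_c·Cp_c·(T_c,out − T_c,in)
T_c,out = 38.6 + 633.01/(9.73 × 2.24) = 67.644 °C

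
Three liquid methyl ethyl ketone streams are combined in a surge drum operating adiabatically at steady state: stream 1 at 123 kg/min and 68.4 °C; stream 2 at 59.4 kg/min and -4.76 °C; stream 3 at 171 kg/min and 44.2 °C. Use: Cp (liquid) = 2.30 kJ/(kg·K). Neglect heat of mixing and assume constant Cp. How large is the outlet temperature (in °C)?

T_out = 44.4 °C

Energy balance with Q = 0: Σ ṁᵢCp,ᵢ(T_out − Tᵢ) = 0
Σ ṁᵢCp,ᵢTᵢ = 123×2.30×68.4 + 59.4×2.30×-4.76 + 171×2.30×44.2 = 36084
Σ ṁᵢCp,ᵢ = 123×2.30 + 59.4×2.30 + 171×2.30 = 812.82
T_out = 36084 / 812.82 = 44.393 °C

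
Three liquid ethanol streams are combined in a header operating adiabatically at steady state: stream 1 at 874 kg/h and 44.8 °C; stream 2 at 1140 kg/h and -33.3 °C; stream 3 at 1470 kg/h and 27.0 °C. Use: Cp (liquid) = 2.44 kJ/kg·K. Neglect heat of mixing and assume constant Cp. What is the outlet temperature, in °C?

Energy balance with Q = 0: Σ ṁᵢCp,ᵢ(T_out − Tᵢ) = 0
T_out = Σ ṁᵢCp,ᵢTᵢ / Σ ṁᵢCp,ᵢ
      = 99755 / 8501 = 11.735 °C

T_out = 11.7 °C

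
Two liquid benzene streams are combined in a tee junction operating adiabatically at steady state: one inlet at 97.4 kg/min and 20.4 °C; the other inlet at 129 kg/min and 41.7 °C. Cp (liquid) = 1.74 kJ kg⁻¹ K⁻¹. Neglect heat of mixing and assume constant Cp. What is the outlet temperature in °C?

T_out = 32.5 °C

Energy balance with Q = 0: Σ ṁᵢCp,ᵢ(T_out − Tᵢ) = 0
T_out = Σ ṁᵢCp,ᵢTᵢ / Σ ṁᵢCp,ᵢ
      = 12817 / 393.94 = 32.536 °C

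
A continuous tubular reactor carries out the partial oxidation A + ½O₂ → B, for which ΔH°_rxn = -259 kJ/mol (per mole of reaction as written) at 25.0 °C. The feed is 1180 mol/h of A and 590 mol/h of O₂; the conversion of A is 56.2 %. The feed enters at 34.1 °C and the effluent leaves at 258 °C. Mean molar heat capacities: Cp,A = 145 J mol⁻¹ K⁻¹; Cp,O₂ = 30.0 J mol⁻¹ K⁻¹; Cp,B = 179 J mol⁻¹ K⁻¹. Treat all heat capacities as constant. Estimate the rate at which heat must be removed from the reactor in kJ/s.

Q_out = 35.2 kJ/s

Extent of reaction ξ = 0.562 × 1180 = 663.16 mol/h
Reaction term: ξ·ΔH°_rxn = 663.16 × -259 = -171760 kJ/h
Sensible, feed 34.1→25 °C: -1718.1 kJ/h
Outlet flows (mol/h): A 516.84, O₂ 258.42, B 663.16
Sensible, products 25→258 °C: 46926 kJ/h
Q = ΔH = -126550 kJ/h = -35.153 kW
Heat removed = 35.153 kJ/s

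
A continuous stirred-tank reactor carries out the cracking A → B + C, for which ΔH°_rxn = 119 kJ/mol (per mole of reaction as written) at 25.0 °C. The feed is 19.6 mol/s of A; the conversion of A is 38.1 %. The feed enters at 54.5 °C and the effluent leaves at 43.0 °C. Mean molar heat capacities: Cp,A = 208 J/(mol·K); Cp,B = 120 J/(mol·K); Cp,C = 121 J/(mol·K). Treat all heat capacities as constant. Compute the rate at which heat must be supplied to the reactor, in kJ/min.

Extent of reaction ξ = 0.381 × 19.6 = 7.4676 mol/s
Reaction term: ξ·ΔH°_rxn = 7.4676 × 119 = 888.64 kJ/s
Sensible, feed 54.5→25 °C: -120.27 kJ/s
Outlet flows (mol/s): A 12.132, B 7.4676, C 7.4676
Sensible, products 25→43.0 °C: 77.818 kJ/s
Q = ΔH = 846.2 kJ/s = 846.2 kW
Heat supplied = 50772 kJ/min

Q_in = 50800 kJ/min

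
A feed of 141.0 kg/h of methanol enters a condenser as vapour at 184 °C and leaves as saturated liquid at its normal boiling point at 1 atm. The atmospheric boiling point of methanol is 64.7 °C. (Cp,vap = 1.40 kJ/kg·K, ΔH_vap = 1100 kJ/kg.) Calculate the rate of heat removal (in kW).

vapour 184→64.7 °C: -167.02 kJ/kg
condensation at 64.7 °C: -1100 kJ/kg
Δh = -167.02 + -1100 = -1267 kJ/kg
Q = ṁ·Δh = 141.0 kg/h × -1267 kJ/kg = -178650 kJ/h
|Q| = 49.625 kW

Q_c = 49.6 kW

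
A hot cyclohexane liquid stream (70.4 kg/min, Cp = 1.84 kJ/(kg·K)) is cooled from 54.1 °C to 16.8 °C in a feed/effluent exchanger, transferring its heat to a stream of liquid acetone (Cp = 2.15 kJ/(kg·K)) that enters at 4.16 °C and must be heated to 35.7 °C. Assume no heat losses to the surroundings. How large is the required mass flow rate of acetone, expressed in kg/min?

Heat released by hot stream: Q = 70.4 × 1.84 × (54.1 − 16.8) = 4831.7 kJ/min
Energy balance on cold side (adiabatic exchanger): Q = ṁ_c·Cp_c·(T_c,out − T_c,in)
ṁ_c = 4831.7 / [2.15 × (35.7 − 4.16)] = 71.252 kg/min

ṁ_c = 71.3 kg/min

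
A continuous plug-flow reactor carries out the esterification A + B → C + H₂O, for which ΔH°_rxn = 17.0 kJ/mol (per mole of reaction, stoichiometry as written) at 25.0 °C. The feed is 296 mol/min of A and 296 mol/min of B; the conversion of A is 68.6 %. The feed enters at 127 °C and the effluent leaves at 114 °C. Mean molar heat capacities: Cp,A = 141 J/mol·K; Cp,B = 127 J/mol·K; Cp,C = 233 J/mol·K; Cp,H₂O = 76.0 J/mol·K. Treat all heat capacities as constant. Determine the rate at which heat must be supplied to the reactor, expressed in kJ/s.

Extent of reaction ξ = 0.686 × 296 = 203.06 mol/min
Reaction term: ξ·ΔH°_rxn = 203.06 × 17.0 = 3452 kJ/min
Sensible, feed 127→25 °C: -8091.5 kJ/min
Outlet flows (mol/min): A 92.944, B 92.944, C 203.06, H₂O 203.06
Sensible, products 25→114 °C: 7801.1 kJ/min
Q = ΔH = 3161.6 kJ/min = 52.694 kW
Heat supplied = 52.694 kJ/s

Q_in = 52.7 kJ/s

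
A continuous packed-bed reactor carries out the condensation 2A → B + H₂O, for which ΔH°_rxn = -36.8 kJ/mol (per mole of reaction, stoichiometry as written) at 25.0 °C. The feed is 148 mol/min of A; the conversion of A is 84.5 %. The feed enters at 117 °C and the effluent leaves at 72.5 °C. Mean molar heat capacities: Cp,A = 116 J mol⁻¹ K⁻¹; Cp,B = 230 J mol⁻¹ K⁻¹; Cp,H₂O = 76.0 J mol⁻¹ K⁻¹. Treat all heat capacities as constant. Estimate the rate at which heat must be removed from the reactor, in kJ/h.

Extent of reaction ξ = 0.845 × 148 / 2 = 62.53 mol/min
Reaction term: ξ·ΔH°_rxn = 62.53 × -36.8 = -2301.1 kJ/min
Sensible, feed 117→25 °C: -1579.5 kJ/min
Outlet flows (mol/min): A 22.94, B 62.53, H₂O 62.53
Sensible, products 25→72.5 °C: 1035.3 kJ/min
Q = ΔH = -2845.3 kJ/min = -47.421 kW
Heat removed = 170720 kJ/h

Q_out = 171000 kJ/h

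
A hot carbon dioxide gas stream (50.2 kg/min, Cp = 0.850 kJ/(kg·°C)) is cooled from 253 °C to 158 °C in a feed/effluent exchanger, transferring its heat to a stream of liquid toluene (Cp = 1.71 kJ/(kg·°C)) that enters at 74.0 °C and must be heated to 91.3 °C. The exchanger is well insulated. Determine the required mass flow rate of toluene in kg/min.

Heat released by hot stream: Q = 50.2 × 0.850 × (253 − 158) = 4053.7 kJ/min
Energy balance on cold side (adiabatic exchanger): Q = ṁ_c·Cp_c·(T_c,out − T_c,in)
ṁ_c = 4053.7 / [1.71 × (91.3 − 74.0)] = 137.03 kg/min

ṁ_c = 137 kg/min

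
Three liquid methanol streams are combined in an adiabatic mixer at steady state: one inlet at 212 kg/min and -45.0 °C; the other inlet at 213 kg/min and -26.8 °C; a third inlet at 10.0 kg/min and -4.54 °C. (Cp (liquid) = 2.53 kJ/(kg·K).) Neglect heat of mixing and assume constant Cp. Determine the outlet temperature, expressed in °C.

T_out = -35.2 °C

Adiabatic, steady state ⇒ Σ ṁᵢCp,ᵢ(T_out − Tᵢ) = 0
Σ ṁᵢCp,ᵢTᵢ = 212×2.53×-45.0 + 213×2.53×-26.8 + 10.0×2.53×-4.54 = -38693
Σ ṁᵢCp,ᵢ = 212×2.53 + 213×2.53 + 10.0×2.53 = 1100.5
T_out = -38693 / 1100.5 = -35.158 °C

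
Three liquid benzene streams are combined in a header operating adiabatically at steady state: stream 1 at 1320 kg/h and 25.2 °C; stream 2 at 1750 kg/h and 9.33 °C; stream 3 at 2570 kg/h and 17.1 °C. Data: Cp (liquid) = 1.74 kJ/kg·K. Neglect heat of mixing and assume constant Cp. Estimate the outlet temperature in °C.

T_out = 16.6 °C

Energy balance with Q = 0: Σ ṁᵢCp,ᵢ(T_out − Tᵢ) = 0
T_out = Σ ṁᵢCp,ᵢTᵢ / Σ ṁᵢCp,ᵢ
      = 162760 / 9813.6 = 16.585 °C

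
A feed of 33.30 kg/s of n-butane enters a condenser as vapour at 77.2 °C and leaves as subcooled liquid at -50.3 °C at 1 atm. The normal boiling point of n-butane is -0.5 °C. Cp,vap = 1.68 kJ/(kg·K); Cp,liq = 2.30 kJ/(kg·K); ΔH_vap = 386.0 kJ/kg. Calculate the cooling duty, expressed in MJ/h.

vapour 77.2→-0.5 °C: -130.54 kJ/kg
condensation at -0.5 °C: -386 kJ/kg
liquid -0.5→-50.3 °C: -114.54 kJ/kg
Δh = -130.54 + -386 + -114.54 = -631.08 kJ/kg
Q = ṁ·Δh = 33.30 kg/s × -631.08 kJ/kg = -21015 kJ/s
|Q| = 21015 kW = 75653 MJ/h

Q_c = 75700 MJ/h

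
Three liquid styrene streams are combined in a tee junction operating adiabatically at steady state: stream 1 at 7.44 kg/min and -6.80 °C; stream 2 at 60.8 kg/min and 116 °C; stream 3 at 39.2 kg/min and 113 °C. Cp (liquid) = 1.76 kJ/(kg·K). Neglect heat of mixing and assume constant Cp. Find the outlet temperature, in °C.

T_out = 106 °C

No heat crosses the boundary, so H_out = H_in.
T_out = Σ ṁᵢCp,ᵢTᵢ / Σ ṁᵢCp,ᵢ
      = 20120 / 189.09 = 106.4 °C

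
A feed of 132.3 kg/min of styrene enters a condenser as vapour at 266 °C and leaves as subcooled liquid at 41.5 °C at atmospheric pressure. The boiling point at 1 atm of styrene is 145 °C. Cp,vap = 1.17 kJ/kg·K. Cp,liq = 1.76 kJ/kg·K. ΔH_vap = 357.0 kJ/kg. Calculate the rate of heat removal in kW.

Q_c = 1500 kW

vapour 266→145 °C: -141.57 kJ/kg
condensation at 145 °C: -357 kJ/kg
liquid 145→41.5 °C: -182.16 kJ/kg
Δh = -141.57 + -357 + -182.16 = -680.73 kJ/kg
Q = ṁ·Δh = 132.3 kg/min × -680.73 kJ/kg = -90061 kJ/min
|Q| = 1501 kW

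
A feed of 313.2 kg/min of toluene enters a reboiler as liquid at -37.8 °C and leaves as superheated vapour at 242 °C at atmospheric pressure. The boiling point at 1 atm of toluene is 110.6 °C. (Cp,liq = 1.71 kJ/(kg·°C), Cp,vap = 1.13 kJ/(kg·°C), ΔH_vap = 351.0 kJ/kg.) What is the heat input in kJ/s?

liquid -37.8→110.6 °C: 253.76 kJ/kg
vaporisation at 110.6 °C: 351 kJ/kg
vapour 110.6→242 °C: 148.48 kJ/kg
Δh = 253.76 + 351 + 148.48 = 753.25 kJ/kg
Q = ṁ·Δh = 313.2 kg/min × 753.25 kJ/kg = 235920 kJ/min
|Q| = 3931.9 kW

Q = 3930 kJ/s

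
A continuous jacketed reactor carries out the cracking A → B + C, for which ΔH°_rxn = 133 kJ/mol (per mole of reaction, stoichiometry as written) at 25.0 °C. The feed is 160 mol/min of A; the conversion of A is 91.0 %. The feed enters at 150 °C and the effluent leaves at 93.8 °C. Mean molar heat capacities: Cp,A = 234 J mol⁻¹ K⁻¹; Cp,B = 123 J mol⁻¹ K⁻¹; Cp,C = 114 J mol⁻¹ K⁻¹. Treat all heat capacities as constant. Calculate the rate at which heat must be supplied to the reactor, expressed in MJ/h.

Q_in = 1040 MJ/h

Extent of reaction ξ = 0.910 × 160 = 145.6 mol/min
Reaction term: ξ·ΔH°_rxn = 145.6 × 133 = 19365 kJ/min
Sensible, feed 150→25 °C: -4680 kJ/min
Outlet flows (mol/min): A 14.4, B 145.6, C 145.6
Sensible, products 25→93.8 °C: 2605.9 kJ/min
Q = ΔH = 17291 kJ/min = 288.18 kW
Heat supplied = 1037.4 MJ/h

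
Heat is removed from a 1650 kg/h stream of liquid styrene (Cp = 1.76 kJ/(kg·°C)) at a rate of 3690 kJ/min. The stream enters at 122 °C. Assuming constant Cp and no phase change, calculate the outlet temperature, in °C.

Q = 3690 kJ/min = 221400 kJ/h
ΔT = Q/(ṁ·Cp) = 221400/(1650×1.76) = 76.24 K
T_out = 122 − 76.24 = 45.76 °C

T_out = 45.8 °C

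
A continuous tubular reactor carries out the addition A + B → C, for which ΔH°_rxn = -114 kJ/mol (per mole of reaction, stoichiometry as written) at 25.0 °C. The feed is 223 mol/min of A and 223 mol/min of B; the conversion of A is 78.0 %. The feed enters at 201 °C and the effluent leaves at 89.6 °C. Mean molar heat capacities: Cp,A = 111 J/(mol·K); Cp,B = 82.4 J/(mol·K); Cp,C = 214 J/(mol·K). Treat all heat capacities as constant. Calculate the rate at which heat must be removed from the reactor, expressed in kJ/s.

Q_out = 407 kJ/s

Extent of reaction ξ = 0.780 × 223 = 173.94 mol/min
Reaction term: ξ·ΔH°_rxn = 173.94 × -114 = -19829 kJ/min
Sensible, feed 201→25 °C: -7590.6 kJ/min
Outlet flows (mol/min): A 49.06, B 49.06, C 173.94
Sensible, products 25→89.6 °C: 3017.6 kJ/min
Q = ΔH = -24402 kJ/min = -406.7 kW
Heat removed = 406.7 kJ/s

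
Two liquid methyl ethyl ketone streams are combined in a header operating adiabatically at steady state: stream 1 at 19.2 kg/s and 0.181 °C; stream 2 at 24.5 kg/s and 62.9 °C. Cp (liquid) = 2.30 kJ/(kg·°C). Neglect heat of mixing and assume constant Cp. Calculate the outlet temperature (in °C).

T_out = 35.3 °C

Energy balance with Q = 0: Σ ṁᵢCp,ᵢ(T_out − Tᵢ) = 0
Σ ṁᵢCp,ᵢTᵢ = 19.2×2.30×0.181 + 24.5×2.30×62.9 = 3552.4
Σ ṁᵢCp,ᵢ = 19.2×2.30 + 24.5×2.30 = 100.51
T_out = 3552.4 / 100.51 = 35.344 °C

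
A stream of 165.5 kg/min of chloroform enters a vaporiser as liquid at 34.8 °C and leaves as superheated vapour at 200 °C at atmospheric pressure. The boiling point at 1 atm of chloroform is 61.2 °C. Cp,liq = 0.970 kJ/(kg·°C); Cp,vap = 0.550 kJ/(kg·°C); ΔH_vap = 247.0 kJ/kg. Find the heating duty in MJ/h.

Q = 3470 MJ/h

liquid 34.8→61.2 °C: 25.608 kJ/kg
vaporisation at 61.2 °C: 247 kJ/kg
vapour 61.2→200 °C: 76.34 kJ/kg
Δh = 25.608 + 247 + 76.34 = 348.95 kJ/kg
Q = ṁ·Δh = 165.5 kg/min × 348.95 kJ/kg = 57751 kJ/min
|Q| = 962.51 kW = 3465.1 MJ/h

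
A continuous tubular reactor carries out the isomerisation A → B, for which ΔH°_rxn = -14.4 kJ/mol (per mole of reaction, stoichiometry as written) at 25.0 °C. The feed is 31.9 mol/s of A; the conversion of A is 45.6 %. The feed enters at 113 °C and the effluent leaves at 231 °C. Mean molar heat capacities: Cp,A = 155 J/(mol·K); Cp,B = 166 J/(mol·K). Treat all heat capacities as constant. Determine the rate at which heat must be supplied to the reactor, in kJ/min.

Q_in = 24400 kJ/min

Extent of reaction ξ = 0.456 × 31.9 = 14.546 mol/s
Reaction term: ξ·ΔH°_rxn = 14.546 × -14.4 = -209.47 kJ/s
Sensible, feed 113→25 °C: -435.12 kJ/s
Outlet flows (mol/s): A 17.354, B 14.546
Sensible, products 25→231 °C: 1051.5 kJ/s
Q = ΔH = 406.94 kJ/s = 406.94 kW
Heat supplied = 24417 kJ/min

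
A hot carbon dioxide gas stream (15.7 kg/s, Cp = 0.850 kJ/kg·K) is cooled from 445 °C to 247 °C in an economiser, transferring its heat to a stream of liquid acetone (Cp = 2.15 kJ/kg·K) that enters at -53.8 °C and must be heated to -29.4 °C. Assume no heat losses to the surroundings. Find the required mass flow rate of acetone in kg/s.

ṁ_c = 50.4 kg/s

Heat released by hot stream: Q = 15.7 × 0.850 × (445 − 247) = 2642.3 kJ/s
Energy balance on cold side (adiabatic exchanger): Q = ṁ_c·Cp_c·(T_c,out − T_c,in)
ṁ_c = 2642.3 / [2.15 × (-29.4 − -53.8)] = 50.368 kg/s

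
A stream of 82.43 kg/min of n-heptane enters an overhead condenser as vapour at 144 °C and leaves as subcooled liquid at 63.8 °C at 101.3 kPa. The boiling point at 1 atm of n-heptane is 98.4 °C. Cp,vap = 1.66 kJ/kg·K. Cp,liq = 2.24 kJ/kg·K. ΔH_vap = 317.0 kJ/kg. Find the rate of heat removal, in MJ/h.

Q_c = 2330 MJ/h

vapour 144→98.4 °C: -75.696 kJ/kg
condensation at 98.4 °C: -317 kJ/kg
liquid 98.4→63.8 °C: -77.504 kJ/kg
Δh = -75.696 + -317 + -77.504 = -470.2 kJ/kg
Q = ṁ·Δh = 82.43 kg/min × -470.2 kJ/kg = -38759 kJ/min
|Q| = 645.98 kW = 2325.5 MJ/h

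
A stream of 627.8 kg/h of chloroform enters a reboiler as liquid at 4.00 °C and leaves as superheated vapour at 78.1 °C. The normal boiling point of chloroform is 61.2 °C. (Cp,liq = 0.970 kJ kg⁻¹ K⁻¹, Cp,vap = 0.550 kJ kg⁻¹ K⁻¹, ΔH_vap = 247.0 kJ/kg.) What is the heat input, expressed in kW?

liquid 4.00→61.2 °C: 55.484 kJ/kg
vaporisation at 61.2 °C: 247 kJ/kg
vapour 61.2→78.1 °C: 9.295 kJ/kg
Δh = 55.484 + 247 + 9.295 = 311.78 kJ/kg
Q = ṁ·Δh = 627.8 kg/h × 311.78 kJ/kg = 195730 kJ/h
|Q| = 54.371 kW

Q = 54.4 kW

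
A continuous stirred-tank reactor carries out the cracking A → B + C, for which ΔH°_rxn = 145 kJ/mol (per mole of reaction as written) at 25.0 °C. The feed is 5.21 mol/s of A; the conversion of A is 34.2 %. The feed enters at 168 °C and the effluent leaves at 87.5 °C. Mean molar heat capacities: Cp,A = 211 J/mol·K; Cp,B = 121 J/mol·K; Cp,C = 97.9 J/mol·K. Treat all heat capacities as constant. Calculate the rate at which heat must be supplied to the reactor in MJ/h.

Extent of reaction ξ = 0.342 × 5.21 = 1.7818 mol/s
Reaction term: ξ·ΔH°_rxn = 1.7818 × 145 = 258.36 kJ/s
Sensible, feed 168→25 °C: -157.2 kJ/s
Outlet flows (mol/s): A 3.4282, B 1.7818, C 1.7818
Sensible, products 25→87.5 °C: 69.587 kJ/s
Q = ΔH = 170.75 kJ/s = 170.75 kW
Heat supplied = 614.7 MJ/h

Q_in = 615 MJ/h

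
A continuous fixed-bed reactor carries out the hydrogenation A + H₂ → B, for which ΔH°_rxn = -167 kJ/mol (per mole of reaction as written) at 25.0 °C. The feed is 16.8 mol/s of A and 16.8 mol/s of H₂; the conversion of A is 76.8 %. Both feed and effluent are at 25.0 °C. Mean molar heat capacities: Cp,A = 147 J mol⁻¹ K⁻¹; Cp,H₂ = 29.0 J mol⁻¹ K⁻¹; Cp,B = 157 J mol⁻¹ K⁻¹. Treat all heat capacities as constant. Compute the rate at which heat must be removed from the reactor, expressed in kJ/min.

Q_out = 129000 kJ/min

Extent of reaction ξ = 0.768 × 16.8 = 12.902 mol/s
Reaction term: ξ·ΔH°_rxn = 12.902 × -167 = -2154.7 kJ/s
Q = ΔH = -2154.7 kJ/s = -2154.7 kW
Heat removed = 129280 kJ/min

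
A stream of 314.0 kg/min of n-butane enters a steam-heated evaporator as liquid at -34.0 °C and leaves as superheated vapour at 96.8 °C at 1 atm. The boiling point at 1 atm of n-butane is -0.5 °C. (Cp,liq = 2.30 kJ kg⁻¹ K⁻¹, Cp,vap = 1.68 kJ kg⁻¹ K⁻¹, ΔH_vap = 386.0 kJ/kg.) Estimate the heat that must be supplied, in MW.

Q = 3.28 MW

liquid -34.0→-0.5 °C: 77.05 kJ/kg
vaporisation at -0.5 °C: 386 kJ/kg
vapour -0.5→96.8 °C: 163.46 kJ/kg
Δh = 77.05 + 386 + 163.46 = 626.51 kJ/kg
Q = ṁ·Δh = 314.0 kg/min × 626.51 kJ/kg = 196730 kJ/min
|Q| = 3278.8 kW = 3.2788 MW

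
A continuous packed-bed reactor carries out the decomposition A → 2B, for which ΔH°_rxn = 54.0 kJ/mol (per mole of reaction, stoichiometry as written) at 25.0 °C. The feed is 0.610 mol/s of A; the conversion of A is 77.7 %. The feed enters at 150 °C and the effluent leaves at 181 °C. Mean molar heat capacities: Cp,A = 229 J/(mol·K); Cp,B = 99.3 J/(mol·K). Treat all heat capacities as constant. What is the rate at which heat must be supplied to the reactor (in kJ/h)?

Q_in = 99600 kJ/h

Extent of reaction ξ = 0.777 × 0.610 = 0.47397 mol/s
Reaction term: ξ·ΔH°_rxn = 0.47397 × 54.0 = 25.594 kJ/s
Sensible, feed 150→25 °C: -17.461 kJ/s
Outlet flows (mol/s): A 0.13603, B 0.94794
Sensible, products 25→181 °C: 19.544 kJ/s
Q = ΔH = 27.677 kJ/s = 27.677 kW
Heat supplied = 99637 kJ/h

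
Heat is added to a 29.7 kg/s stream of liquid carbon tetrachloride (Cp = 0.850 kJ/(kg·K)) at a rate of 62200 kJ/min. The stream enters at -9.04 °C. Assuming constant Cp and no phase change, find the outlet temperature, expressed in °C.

Q = 62200 kJ/min = 1036.7 kJ/s
ΔT = Q/(ṁ·Cp) = 1036.7/(29.7×0.850) = 41.064 K
T_out = -9.04 + 41.064 = 32.024 °C

T_out = 32.0 °C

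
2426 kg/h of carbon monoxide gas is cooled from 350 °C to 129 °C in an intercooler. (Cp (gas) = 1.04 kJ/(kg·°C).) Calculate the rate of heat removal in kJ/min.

Q = ṁ·Cp·ΔT = 2426 × 1.04 × (129 − 350) = -557590 kJ/h
Converting: 557590 / 3600 s = 154.89 kW
Cooling duty = 9293.2 kJ/min

Q_c = 9290 kJ/min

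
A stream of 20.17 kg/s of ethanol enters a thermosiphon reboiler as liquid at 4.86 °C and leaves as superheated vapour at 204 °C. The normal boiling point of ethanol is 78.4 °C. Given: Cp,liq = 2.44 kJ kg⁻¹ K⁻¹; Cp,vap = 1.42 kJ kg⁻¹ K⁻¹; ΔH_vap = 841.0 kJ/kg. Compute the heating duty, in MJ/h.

liquid 4.86→78.4 °C: 179.44 kJ/kg
vaporisation at 78.4 °C: 841 kJ/kg
vapour 78.4→204 °C: 178.35 kJ/kg
Δh = 179.44 + 841 + 178.35 = 1198.8 kJ/kg
Q = ṁ·Δh = 20.17 kg/s × 1198.8 kJ/kg = 24180 kJ/s
|Q| = 24180 kW = 87047 MJ/h

Q = 87000 MJ/h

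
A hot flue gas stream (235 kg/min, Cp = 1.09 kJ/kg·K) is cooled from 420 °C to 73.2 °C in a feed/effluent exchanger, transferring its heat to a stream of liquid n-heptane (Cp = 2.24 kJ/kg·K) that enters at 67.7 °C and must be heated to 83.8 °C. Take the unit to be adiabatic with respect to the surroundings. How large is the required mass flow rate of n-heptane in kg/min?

ṁ_c = 2460 kg/min

Heat released by hot stream: Q = 235 × 1.09 × (420 − 73.2) = 88833 kJ/min
Energy balance on cold side (adiabatic exchanger): Q = ṁ_c·Cp_c·(T_c,out − T_c,in)
ṁ_c = 88833 / [2.24 × (83.8 − 67.7)] = 2463.2 kg/min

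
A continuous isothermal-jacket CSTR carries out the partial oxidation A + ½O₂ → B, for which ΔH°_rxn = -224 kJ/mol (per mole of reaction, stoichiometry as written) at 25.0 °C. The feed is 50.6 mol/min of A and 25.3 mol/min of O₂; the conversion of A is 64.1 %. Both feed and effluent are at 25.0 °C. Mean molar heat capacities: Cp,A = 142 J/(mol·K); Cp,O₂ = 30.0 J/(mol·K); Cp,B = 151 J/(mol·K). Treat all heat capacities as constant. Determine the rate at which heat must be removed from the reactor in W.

Extent of reaction ξ = 0.641 × 50.6 = 32.435 mol/min
Reaction term: ξ·ΔH°_rxn = 32.435 × -224 = -7265.4 kJ/min
Q = ΔH = -7265.4 kJ/min = -121.09 kW
Heat removed = 121090 W

Q_out = 121000 W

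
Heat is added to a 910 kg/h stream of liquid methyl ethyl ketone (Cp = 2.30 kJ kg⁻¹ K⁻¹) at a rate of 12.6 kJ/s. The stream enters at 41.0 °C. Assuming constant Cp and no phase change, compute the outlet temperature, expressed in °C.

Q = 12.6 kJ/s = 45360 kJ/h
ΔT = Q/(ṁ·Cp) = 45360/(910×2.30) = 21.672 K
T_out = 41.0 + 21.672 = 62.672 °C

T_out = 62.7 °C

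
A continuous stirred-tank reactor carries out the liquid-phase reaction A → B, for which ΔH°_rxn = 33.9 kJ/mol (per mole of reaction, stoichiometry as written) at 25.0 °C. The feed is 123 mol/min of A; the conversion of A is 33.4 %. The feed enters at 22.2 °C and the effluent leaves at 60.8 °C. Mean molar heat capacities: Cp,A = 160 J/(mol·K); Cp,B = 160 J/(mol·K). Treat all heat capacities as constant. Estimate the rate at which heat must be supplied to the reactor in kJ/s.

Extent of reaction ξ = 0.334 × 123 = 41.082 mol/min
Reaction term: ξ·ΔH°_rxn = 41.082 × 33.9 = 1392.7 kJ/min
Sensible, feed 22.2→25 °C: 55.104 kJ/min
Outlet flows (mol/min): A 81.918, B 41.082
Sensible, products 25→60.8 °C: 704.54 kJ/min
Q = ΔH = 2152.3 kJ/min = 35.872 kW
Heat supplied = 35.872 kJ/s

Q_in = 35.9 kJ/s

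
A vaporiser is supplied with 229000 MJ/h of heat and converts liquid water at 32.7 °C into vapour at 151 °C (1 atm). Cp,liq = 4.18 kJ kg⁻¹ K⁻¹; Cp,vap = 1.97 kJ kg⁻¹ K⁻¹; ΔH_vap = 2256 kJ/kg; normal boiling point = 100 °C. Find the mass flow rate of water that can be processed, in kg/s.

ṁ = 24.1 kg/s

Δh = 4.18×(100−32.7) + 2256 + 1.97×(151−100) = 2637.8 kJ/kg
Q = 229000 MJ/h = 63611 kJ/s = 63611 kJ/s
ṁ = Q/Δh = 63611 / 2637.8 = 24.115 kg/s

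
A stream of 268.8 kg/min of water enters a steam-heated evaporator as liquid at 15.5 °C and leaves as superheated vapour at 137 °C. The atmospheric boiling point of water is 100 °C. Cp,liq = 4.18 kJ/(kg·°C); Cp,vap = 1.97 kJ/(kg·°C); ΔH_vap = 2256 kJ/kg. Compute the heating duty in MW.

Q = 12.0 MW

liquid 15.5→100 °C: 353.21 kJ/kg
vaporisation at 100 °C: 2256 kJ/kg
vapour 100→137 °C: 72.89 kJ/kg
Δh = 353.21 + 2256 + 72.89 = 2682.1 kJ/kg
Q = ṁ·Δh = 268.8 kg/min × 2682.1 kJ/kg = 720950 kJ/min
|Q| = 12016 kW = 12.016 MW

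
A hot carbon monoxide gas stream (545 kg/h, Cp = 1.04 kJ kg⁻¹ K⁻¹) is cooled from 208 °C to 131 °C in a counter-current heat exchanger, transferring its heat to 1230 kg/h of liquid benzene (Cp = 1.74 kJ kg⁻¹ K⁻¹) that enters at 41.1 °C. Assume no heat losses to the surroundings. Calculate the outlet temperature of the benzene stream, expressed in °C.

T_c,out = 61.5 °C

Heat released by hot stream: Q = 545 × 1.04 × (208 − 131) = 43644 kJ/h
Energy balance on cold side (adiabatic exchanger): Q = ṁ_c·Cp_c·(T_c,out − T_c,in)
T_c,out = 41.1 + 43644/(1230 × 1.74) = 61.492 °C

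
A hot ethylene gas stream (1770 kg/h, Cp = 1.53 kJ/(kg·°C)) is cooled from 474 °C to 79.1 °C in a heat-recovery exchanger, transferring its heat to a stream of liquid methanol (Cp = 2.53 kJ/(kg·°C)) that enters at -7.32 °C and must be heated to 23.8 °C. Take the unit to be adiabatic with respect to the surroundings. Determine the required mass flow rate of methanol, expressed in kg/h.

Heat released by hot stream: Q = 1770 × 1.53 × (474 − 79.1) = 1.0694e+06 kJ/h
Energy balance on cold side (adiabatic exchanger): Q = ṁ_c·Cp_c·(T_c,out − T_c,in)
ṁ_c = 1.0694e+06 / [2.53 × (23.8 − -7.32)] = 13583 kg/h

ṁ_c = 13600 kg/h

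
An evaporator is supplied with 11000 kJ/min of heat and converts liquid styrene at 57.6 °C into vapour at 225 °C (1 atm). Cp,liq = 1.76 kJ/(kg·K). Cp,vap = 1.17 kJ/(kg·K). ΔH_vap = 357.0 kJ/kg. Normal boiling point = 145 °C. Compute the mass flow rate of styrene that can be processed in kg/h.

Δh = 1.76×(145−57.6) + 357.0 + 1.17×(225−145) = 604.42 kJ/kg
Q = 11000 kJ/min = 183.33 kJ/s = 660000 kJ/h
ṁ = Q/Δh = 660000 / 604.42 = 1091.9 kg/h

ṁ = 1090 kg/h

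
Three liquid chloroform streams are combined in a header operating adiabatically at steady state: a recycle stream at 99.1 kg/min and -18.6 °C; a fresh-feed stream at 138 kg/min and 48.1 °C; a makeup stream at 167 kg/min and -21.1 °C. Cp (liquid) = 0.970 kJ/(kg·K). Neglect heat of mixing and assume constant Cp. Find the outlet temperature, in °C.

Adiabatic, steady state ⇒ Σ ṁᵢCp,ᵢ(T_out − Tᵢ) = 0
Σ ṁᵢCp,ᵢTᵢ = 99.1×0.970×-18.6 + 138×0.970×48.1 + 167×0.970×-21.1 = 1232.7
Σ ṁᵢCp,ᵢ = 99.1×0.970 + 138×0.970 + 167×0.970 = 391.98
T_out = 1232.7 / 391.98 = 3.1449 °C

T_out = 3.14 °C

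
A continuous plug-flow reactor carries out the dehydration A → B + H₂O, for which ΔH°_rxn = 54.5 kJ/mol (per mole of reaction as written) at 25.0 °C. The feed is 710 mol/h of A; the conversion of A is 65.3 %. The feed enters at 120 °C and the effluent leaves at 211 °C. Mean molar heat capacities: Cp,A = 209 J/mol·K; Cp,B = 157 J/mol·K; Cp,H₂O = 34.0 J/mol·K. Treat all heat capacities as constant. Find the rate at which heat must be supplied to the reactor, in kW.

Extent of reaction ξ = 0.653 × 710 = 463.63 mol/h
Reaction term: ξ·ΔH°_rxn = 463.63 × 54.5 = 25268 kJ/h
Sensible, feed 120→25 °C: -14097 kJ/h
Outlet flows (mol/h): A 246.37, B 463.63, H₂O 463.63
Sensible, products 25→211 °C: 26048 kJ/h
Q = ΔH = 37219 kJ/h = 10.339 kW
Heat supplied = 10.339 kW

Q_in = 10.3 kW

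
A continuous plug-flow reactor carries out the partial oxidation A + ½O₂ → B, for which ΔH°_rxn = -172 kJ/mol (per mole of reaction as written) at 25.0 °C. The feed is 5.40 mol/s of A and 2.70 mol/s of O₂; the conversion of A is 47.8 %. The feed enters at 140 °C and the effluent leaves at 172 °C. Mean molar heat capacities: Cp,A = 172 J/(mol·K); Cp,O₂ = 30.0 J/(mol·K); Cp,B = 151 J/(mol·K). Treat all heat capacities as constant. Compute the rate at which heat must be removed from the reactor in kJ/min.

Q_out = 25500 kJ/min

Extent of reaction ξ = 0.478 × 5.40 = 2.5812 mol/s
Reaction term: ξ·ΔH°_rxn = 2.5812 × -172 = -443.97 kJ/s
Sensible, feed 140→25 °C: -116.13 kJ/s
Outlet flows (mol/s): A 2.8188, O₂ 1.4094, B 2.5812
Sensible, products 25→172 °C: 134.78 kJ/s
Q = ΔH = -425.31 kJ/s = -425.31 kW
Heat removed = 25519 kJ/min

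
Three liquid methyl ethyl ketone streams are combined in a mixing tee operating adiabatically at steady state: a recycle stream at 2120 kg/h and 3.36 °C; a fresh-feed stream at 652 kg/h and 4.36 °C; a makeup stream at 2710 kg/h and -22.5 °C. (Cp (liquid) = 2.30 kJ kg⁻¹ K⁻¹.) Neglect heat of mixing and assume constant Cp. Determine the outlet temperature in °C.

Energy balance with Q = 0: Σ ṁᵢCp,ᵢ(T_out − Tᵢ) = 0
T_out = Σ ṁᵢCp,ᵢTᵢ / Σ ṁᵢCp,ᵢ
      = -117320 / 12609 = -9.3048 °C

T_out = -9.30 °C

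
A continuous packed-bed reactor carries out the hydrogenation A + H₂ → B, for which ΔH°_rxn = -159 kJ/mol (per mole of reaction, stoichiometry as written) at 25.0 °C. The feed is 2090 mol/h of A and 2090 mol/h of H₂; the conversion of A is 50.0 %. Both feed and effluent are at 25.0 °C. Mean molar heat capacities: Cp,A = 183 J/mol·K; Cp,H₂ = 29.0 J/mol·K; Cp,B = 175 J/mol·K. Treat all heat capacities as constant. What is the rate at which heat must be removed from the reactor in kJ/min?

Q_out = 2770 kJ/min

Extent of reaction ξ = 0.500 × 2090 = 1045 mol/h
Reaction term: ξ·ΔH°_rxn = 1045 × -159 = -166160 kJ/h
Q = ΔH = -166160 kJ/h = -46.154 kW
Heat removed = 2769.2 kJ/min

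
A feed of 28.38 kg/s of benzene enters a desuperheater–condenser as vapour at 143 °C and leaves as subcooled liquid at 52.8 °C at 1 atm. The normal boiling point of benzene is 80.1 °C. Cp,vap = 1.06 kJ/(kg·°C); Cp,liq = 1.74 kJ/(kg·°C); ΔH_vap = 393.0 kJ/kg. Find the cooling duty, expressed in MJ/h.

vapour 143→80.1 °C: -66.674 kJ/kg
condensation at 80.1 °C: -393 kJ/kg
liquid 80.1→52.8 °C: -47.502 kJ/kg
Δh = -66.674 + -393 + -47.502 = -507.18 kJ/kg
Q = ṁ·Δh = 28.38 kg/s × -507.18 kJ/kg = -14394 kJ/s
|Q| = 14394 kW = 51817 MJ/h

Q_c = 51800 MJ/h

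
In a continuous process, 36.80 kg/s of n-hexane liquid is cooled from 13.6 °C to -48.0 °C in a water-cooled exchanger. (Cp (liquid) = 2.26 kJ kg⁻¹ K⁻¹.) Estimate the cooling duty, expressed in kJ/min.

Q = ṁ·Cp·ΔT = 36.80 × 2.26 × (-48.0 − 13.6) = -5123.1 kJ/s
Cooling duty = 307390 kJ/min

Q_c = 307000 kJ/min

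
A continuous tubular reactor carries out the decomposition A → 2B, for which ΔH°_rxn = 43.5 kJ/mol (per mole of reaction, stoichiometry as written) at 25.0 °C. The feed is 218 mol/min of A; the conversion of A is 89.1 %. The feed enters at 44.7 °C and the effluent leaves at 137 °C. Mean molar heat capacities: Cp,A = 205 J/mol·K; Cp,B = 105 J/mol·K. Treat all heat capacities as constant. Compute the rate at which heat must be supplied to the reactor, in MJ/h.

Q_in = 761 MJ/h

Extent of reaction ξ = 0.891 × 218 = 194.24 mol/min
Reaction term: ξ·ΔH°_rxn = 194.24 × 43.5 = 8449.4 kJ/min
Sensible, feed 44.7→25 °C: -880.39 kJ/min
Outlet flows (mol/min): A 23.762, B 388.48
Sensible, products 25→137 °C: 5114.1 kJ/min
Q = ΔH = 12683 kJ/min = 211.38 kW
Heat supplied = 760.98 MJ/h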